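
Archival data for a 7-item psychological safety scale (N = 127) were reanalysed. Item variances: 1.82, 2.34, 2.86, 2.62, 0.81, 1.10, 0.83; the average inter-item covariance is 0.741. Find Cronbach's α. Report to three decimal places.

ΣVar(i) = 1.82 + 2.34 + 2.86 + 2.62 + 0.81 + 1.10 + 0.83 = 12.38
Sum of the 21 distinct covariances = 21 × 0.741 = 15.561
total variance = ΣVar(i) + 2·Σcov = 12.38 + 2 × 15.561 = 43.502
α = (7/6)·(1 − 12.38/43.502) = 0.835

α = 0.835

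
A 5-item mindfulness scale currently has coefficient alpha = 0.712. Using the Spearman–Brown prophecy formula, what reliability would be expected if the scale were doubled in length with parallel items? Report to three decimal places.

Length factor m = 2
α' = m·α / (1 + (m−1)·α)
   = 2 × 0.712 / (1 + (2 − 1) × 0.712)
   = 1.4240 / 1.7120 = 0.832

predicted reliability = 0.832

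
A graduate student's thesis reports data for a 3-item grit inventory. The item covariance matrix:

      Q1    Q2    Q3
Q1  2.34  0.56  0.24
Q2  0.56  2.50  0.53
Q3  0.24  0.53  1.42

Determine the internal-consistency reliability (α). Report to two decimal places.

α = 0.45

sum of item variances = 2.34 + 2.50 + 1.42 = 6.26
Sum of off-diagonal covariances = 1.33
total variance = 6.26 + 2 × 1.33 = 8.92
α = (k/(k−1))·(1 − sum of item variances/total variance) = (3/2)·(1 − 6.26/8.92) = 0.45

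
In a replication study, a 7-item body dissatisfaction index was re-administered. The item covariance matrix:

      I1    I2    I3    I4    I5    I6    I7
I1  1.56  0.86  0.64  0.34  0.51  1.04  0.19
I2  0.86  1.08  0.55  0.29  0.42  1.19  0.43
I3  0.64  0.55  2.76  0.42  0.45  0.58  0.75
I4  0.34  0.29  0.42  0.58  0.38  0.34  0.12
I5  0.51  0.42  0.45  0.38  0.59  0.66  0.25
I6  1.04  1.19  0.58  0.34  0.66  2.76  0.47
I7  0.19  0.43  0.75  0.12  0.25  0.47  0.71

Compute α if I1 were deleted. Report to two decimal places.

α = 0.76

Remaining items: I2, I3, I4, I5, I6, I7 (k = 6).
Σσᵢ² = 1.08 + 2.76 + 0.58 + 0.59 + 2.76 + 0.71 = 8.48
total variance = 8.48 + 2 × 7.30 = 23.08
α (item deleted) = (6/5)·(1 − 8.48/23.08) = 0.76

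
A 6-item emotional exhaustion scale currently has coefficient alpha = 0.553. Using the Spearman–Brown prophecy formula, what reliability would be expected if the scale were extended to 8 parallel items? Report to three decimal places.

predicted reliability = 0.623

Length factor m = 8/6 = 1.3333
α' = m·α / (1 + (m−1)·α)
   = 8/6 × 0.553 / (1 + (8/6 − 1) × 0.553)
   = 0.7373 / 1.1843 = 0.623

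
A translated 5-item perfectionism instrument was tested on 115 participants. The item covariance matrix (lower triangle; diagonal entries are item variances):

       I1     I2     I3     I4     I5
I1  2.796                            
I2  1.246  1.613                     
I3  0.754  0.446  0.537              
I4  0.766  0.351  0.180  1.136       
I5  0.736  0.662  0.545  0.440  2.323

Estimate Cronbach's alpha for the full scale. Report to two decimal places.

Cronbach's alpha = 0.74

Σσᵢ² = 2.796 + 1.613 + 0.537 + 1.136 + 2.323 = 8.405
Sum of off-diagonal covariances = 6.126
Var(T) = 8.405 + 2 × 6.126 = 20.657
α = (k/(k−1))·(1 − Σσᵢ²/Var(T)) = (5/4)·(1 − 8.405/20.657) = 0.74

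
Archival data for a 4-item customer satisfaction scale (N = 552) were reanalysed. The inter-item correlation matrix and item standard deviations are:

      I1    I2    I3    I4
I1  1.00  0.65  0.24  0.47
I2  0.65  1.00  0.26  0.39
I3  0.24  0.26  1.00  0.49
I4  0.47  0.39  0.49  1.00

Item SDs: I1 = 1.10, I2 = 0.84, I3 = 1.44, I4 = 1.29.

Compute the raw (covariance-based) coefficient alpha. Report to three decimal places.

α = 0.718

Σσ²ᵢ = 1.10² + 0.84² + 1.44² + 1.29² = 5.6533
Covariances σ_ij = r_ij · s_i · s_j:
  σ(I1,I2) = 0.65 × 1.10 × 0.84 = 0.6006
  σ(I1,I3) = 0.24 × 1.10 × 1.44 = 0.3802
  σ(I1,I4) = 0.47 × 1.10 × 1.29 = 0.6669
  σ(I2,I3) = 0.26 × 0.84 × 1.44 = 0.3145
  σ(I2,I4) = 0.39 × 0.84 × 1.29 = 0.4226
  σ(I3,I4) = 0.49 × 1.44 × 1.29 = 0.9102
σ²_T = Σσ²ᵢ + 2·Σσ_ij = 5.6533 + 2 × 3.2950 = 12.2433
α = (4/3)·(1 − 5.6533/12.2433) = 0.718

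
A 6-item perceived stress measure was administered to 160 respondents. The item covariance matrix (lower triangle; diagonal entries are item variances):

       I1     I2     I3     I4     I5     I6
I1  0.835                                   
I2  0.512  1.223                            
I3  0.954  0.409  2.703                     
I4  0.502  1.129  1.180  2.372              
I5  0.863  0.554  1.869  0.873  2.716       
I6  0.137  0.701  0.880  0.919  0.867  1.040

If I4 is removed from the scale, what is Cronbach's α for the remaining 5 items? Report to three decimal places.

Remaining items: I1, I2, I3, I5, I6 (k = 5).
ΣVar(i) = 0.835 + 1.223 + 2.703 + 2.716 + 1.040 = 8.517
σ²_total = 8.517 + 2 × 7.746 = 24.009
α (item deleted) = (5/4)·(1 − 8.517/24.009) = 0.807

Cronbach's α = 0.807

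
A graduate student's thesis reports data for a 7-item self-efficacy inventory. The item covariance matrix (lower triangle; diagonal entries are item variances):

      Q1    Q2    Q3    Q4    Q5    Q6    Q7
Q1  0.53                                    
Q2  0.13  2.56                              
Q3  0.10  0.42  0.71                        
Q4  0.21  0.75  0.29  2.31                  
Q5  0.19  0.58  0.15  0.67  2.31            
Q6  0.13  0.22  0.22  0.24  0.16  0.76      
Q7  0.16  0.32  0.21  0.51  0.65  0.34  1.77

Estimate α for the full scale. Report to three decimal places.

α = 0.640

ΣVar(i) = 0.53 + 2.56 + 0.71 + 2.31 + 2.31 + 0.76 + 1.77 = 10.95
Sum of off-diagonal covariances = 6.65
σ²_T = 10.95 + 2 × 6.65 = 24.25
α = (k/(k−1))·(1 − ΣVar(i)/σ²_T) = (7/6)·(1 − 10.95/24.25) = 0.640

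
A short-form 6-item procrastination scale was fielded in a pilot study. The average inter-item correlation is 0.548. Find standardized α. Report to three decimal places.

Standardized α = k·r̄ / (1 + (k−1)·r̄) = 6 × 0.548 / (1 + 5 × 0.548)
  = 3.2880 / 3.7400 = 0.879

standardized α = 0.879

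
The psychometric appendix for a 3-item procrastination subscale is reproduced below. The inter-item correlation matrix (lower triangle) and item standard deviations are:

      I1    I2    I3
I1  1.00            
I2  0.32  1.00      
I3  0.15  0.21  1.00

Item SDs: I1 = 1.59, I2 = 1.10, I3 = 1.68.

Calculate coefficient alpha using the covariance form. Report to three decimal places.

Σσ²ᵢ = 1.59² + 1.10² + 1.68² = 6.5605
Covariances σ_ij = r_ij · s_i · s_j:
  σ(I1,I2) = 0.32 × 1.59 × 1.10 = 0.5597
  σ(I1,I3) = 0.15 × 1.59 × 1.68 = 0.4007
  σ(I2,I3) = 0.21 × 1.10 × 1.68 = 0.3881
σ²_T = Σσ²ᵢ + 2·Σσ_ij = 6.5605 + 2 × 1.3485 = 9.2575
α = (3/2)·(1 − 6.5605/9.2575) = 0.437

coefficient alpha = 0.437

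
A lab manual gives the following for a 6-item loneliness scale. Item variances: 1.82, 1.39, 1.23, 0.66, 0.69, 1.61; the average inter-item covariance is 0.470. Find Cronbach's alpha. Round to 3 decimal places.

ΣVar(i) = 1.82 + 1.39 + 1.23 + 0.66 + 0.69 + 1.61 = 7.40
Sum of the 15 distinct covariances = 15 × 0.470 = 7.050
σ²_T = ΣVar(i) + 2·Σcov = 7.40 + 2 × 7.050 = 21.500
α = (6/5)·(1 − 7.40/21.500) = 0.787

α = 0.787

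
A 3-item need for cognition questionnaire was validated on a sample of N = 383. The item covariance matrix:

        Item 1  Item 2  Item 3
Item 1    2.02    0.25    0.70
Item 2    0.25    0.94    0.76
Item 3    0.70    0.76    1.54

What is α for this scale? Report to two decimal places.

α = 0.65

sum of item variances = 2.02 + 0.94 + 1.54 = 4.50
Sum of the distinct covariances = 1.71
σ²_total = 4.50 + 2 × 1.71 = 7.92
α = (k/(k−1))·(1 − sum of item variances/σ²_total) = (3/2)·(1 − 4.50/7.92) = 0.65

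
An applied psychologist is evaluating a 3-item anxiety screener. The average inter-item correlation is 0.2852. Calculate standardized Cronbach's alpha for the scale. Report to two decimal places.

standardized Cronbach's alpha = 0.54

Standardized α = k·r̄ / (1 + (k−1)·r̄) = 3 × 0.2852 / (1 + 2 × 0.2852)
  = 0.8556 / 1.5704 = 0.54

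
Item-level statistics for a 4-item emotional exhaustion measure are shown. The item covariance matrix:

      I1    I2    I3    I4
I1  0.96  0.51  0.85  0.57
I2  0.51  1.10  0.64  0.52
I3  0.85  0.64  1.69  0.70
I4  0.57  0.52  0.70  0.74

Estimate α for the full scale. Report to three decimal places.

sum of item variances = 0.96 + 1.10 + 1.69 + 0.74 = 4.49
Σ_{i<j} σ_ij = 3.79
Var(T) = 4.49 + 2 × 3.79 = 12.07
α = (k/(k−1))·(1 − sum of item variances/Var(T)) = (4/3)·(1 − 4.49/12.07) = 0.837

α = 0.837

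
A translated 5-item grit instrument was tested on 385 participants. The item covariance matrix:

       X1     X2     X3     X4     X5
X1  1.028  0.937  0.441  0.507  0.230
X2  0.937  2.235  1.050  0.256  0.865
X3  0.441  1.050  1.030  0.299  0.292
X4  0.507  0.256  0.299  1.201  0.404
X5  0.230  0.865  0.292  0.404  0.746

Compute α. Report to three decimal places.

Σσ²ᵢ = 1.028 + 2.235 + 1.030 + 1.201 + 0.746 = 6.240
Σ_{i<j} σ_ij = 5.281
σ²_T = 6.240 + 2 × 5.281 = 16.802
α = (k/(k−1))·(1 − Σσ²ᵢ/σ²_T) = (5/4)·(1 − 6.240/16.802) = 0.786

α = 0.786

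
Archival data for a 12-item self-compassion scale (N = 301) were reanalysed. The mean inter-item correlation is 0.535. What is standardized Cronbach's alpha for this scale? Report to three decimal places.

Standardized α = k·r̄ / (1 + (k−1)·r̄) = 12 × 0.535 / (1 + 11 × 0.535)
  = 6.4200 / 6.8850 = 0.932

standardized Cronbach's alpha = 0.932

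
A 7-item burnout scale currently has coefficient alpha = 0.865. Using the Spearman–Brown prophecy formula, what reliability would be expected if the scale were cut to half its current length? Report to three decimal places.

Length factor m = 1/2
α' = m·α / (1 − (1−m)·α)
   = 1/2 × 0.865 / (1 − (1 − 1/2) × 0.865)
   = 0.4325 / 0.5675 = 0.762

predicted reliability = 0.762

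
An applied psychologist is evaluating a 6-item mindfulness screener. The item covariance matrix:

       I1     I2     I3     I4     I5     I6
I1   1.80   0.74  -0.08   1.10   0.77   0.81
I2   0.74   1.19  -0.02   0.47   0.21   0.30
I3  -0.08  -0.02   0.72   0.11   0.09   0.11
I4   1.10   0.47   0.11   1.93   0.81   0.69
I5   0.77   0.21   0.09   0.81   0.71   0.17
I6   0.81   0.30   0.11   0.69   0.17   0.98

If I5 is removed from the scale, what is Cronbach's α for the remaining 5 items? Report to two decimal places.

Remaining items: I1, I2, I3, I4, I6 (k = 5).
Σσᵢ² = 1.80 + 1.19 + 0.72 + 1.93 + 0.98 = 6.62
total variance = 6.62 + 2 × 4.23 = 15.08
α (item deleted) = (5/4)·(1 − 6.62/15.08) = 0.70

Cronbach's α = 0.70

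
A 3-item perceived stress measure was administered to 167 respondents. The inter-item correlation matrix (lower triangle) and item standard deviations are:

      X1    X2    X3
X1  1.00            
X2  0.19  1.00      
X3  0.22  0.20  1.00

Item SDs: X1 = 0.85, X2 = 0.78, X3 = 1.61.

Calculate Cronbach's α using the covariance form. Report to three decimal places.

Σσ²ᵢ = 0.85² + 0.78² + 1.61² = 3.9230
Covariances σ_ij = r_ij · s_i · s_j:
  σ(X1,X2) = 0.19 × 0.85 × 0.78 = 0.1260
  σ(X1,X3) = 0.22 × 0.85 × 1.61 = 0.3011
  σ(X2,X3) = 0.20 × 0.78 × 1.61 = 0.2512
σ²_T = Σσ²ᵢ + 2·Σσ_ij = 3.9230 + 2 × 0.6783 = 5.2796
α = (3/2)·(1 − 3.9230/5.2796) = 0.385

α = 0.385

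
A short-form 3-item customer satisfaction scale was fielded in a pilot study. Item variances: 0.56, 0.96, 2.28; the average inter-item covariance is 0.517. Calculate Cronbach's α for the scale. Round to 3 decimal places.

Cronbach's α = 0.674

ΣVar(i) = 0.56 + 0.96 + 2.28 = 3.80
Sum of the 3 distinct covariances = 3 × 0.517 = 1.551
σ²_total = ΣVar(i) + 2·Σcov = 3.80 + 2 × 1.551 = 6.902
α = (3/2)·(1 − 3.80/6.902) = 0.674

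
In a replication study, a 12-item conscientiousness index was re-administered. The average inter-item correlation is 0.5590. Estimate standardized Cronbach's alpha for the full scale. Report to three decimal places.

Standardized α = k·r̄ / (1 + (k−1)·r̄) = 12 × 0.5590 / (1 + 11 × 0.5590)
  = 6.7080 / 7.1490 = 0.938

standardized Cronbach's alpha = 0.938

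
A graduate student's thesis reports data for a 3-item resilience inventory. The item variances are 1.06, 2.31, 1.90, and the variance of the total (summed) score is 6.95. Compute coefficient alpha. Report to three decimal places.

coefficient alpha = 0.363

sum of item variances = 1.06 + 2.31 + 1.90 = 5.27
α = (k/(k−1))·(1 − sum of item variances/σ²_T) = (3/2)·(1 − 5.27/6.95) = 0.363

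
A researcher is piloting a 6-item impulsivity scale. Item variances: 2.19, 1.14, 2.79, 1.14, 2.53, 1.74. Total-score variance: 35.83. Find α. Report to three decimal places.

α = 0.814

Σσᵢ² = 2.19 + 1.14 + 2.79 + 1.14 + 2.53 + 1.74 = 11.53
α = (k/(k−1))·(1 − Σσᵢ²/σ²_total) = (6/5)·(1 − 11.53/35.83) = 0.814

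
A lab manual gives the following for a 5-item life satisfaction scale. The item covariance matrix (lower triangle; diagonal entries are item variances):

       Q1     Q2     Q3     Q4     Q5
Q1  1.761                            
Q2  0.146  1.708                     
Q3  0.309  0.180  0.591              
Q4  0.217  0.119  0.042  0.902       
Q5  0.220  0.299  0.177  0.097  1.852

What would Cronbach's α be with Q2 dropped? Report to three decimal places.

Cronbach's α = 0.392

Remaining items: Q1, Q3, Q4, Q5 (k = 4).
ΣVar(i) = 1.761 + 0.591 + 0.902 + 1.852 = 5.106
σ²_total = 5.106 + 2 × 1.062 = 7.230
α (item deleted) = (4/3)·(1 − 5.106/7.230) = 0.392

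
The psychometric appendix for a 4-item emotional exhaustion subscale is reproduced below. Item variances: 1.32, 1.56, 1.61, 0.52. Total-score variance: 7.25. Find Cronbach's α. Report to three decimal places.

Σσᵢ² = 1.32 + 1.56 + 1.61 + 0.52 = 5.01
α = (k/(k−1))·(1 − Σσᵢ²/total variance) = (4/3)·(1 − 5.01/7.25) = 0.412

α = 0.412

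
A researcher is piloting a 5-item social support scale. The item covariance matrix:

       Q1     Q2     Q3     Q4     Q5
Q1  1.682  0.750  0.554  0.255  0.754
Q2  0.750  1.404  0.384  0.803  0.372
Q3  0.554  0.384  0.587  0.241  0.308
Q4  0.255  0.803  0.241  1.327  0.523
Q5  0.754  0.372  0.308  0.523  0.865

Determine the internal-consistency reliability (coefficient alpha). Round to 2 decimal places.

coefficient alpha = 0.78

Σσ²ᵢ = 1.682 + 1.404 + 0.587 + 1.327 + 0.865 = 5.865
Sum of off-diagonal covariances = 4.944
total variance = 5.865 + 2 × 4.944 = 15.753
α = (k/(k−1))·(1 − Σσ²ᵢ/total variance) = (5/4)·(1 − 5.865/15.753) = 0.78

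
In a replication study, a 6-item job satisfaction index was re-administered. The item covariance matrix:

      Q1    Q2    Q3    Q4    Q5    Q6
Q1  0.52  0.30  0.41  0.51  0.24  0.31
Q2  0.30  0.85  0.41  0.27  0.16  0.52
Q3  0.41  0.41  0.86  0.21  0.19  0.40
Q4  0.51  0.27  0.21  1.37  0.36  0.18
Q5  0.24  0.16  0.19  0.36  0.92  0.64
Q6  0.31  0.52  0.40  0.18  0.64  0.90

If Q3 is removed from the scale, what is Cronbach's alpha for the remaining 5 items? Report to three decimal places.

Cronbach's alpha = 0.756

Remaining items: Q1, Q2, Q4, Q5, Q6 (k = 5).
Σσ²ᵢ = 0.52 + 0.85 + 1.37 + 0.92 + 0.90 = 4.56
σ²_total = 4.56 + 2 × 3.49 = 11.54
α (item deleted) = (5/4)·(1 − 4.56/11.54) = 0.756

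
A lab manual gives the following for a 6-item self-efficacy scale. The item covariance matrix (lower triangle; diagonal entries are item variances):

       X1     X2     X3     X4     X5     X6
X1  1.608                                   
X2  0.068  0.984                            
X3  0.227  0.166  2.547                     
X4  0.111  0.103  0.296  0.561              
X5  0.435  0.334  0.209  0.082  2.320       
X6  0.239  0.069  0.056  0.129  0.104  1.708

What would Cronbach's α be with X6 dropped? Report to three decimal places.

Remaining items: X1, X2, X3, X4, X5 (k = 5).
Σσ²ᵢ = 1.608 + 0.984 + 2.547 + 0.561 + 2.320 = 8.020
σ²_total = 8.020 + 2 × 2.031 = 12.082
α (item deleted) = (5/4)·(1 − 8.020/12.082) = 0.420

Cronbach's α = 0.420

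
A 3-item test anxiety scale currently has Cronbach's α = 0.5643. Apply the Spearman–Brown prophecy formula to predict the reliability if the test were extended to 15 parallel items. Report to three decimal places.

Length factor m = 15/3 = 5.0000
α' = m·α / (1 + (m−1)·α)
   = 15/3 × 0.5643 / (1 + (15/3 − 1) × 0.5643)
   = 2.8215 / 3.2572 = 0.866

predicted reliability = 0.866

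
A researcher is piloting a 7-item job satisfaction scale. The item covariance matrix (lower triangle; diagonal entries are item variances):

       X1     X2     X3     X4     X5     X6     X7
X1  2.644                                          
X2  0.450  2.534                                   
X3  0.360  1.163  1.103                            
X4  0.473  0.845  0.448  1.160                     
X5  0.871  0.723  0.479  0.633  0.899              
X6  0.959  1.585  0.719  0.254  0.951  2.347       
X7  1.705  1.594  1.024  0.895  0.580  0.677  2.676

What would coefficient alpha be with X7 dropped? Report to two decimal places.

Remaining items: X1, X2, X3, X4, X5, X6 (k = 6).
Σσ²ᵢ = 2.644 + 2.534 + 1.103 + 1.160 + 0.899 + 2.347 = 10.687
σ²_T = 10.687 + 2 × 10.913 = 32.513
α (item deleted) = (6/5)·(1 − 10.687/32.513) = 0.81

α = 0.81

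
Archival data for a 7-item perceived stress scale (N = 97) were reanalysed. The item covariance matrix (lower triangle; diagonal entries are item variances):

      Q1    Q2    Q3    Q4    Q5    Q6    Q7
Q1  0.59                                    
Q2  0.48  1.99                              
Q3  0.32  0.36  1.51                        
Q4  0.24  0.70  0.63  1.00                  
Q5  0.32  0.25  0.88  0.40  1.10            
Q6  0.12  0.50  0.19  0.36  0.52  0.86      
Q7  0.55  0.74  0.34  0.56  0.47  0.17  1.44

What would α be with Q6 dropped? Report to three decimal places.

Remaining items: Q1, Q2, Q3, Q4, Q5, Q7 (k = 6).
sum of item variances = 0.59 + 1.99 + 1.51 + 1.00 + 1.10 + 1.44 = 7.63
Var(T) = 7.63 + 2 × 7.24 = 22.11
α (item deleted) = (6/5)·(1 − 7.63/22.11) = 0.786

α = 0.786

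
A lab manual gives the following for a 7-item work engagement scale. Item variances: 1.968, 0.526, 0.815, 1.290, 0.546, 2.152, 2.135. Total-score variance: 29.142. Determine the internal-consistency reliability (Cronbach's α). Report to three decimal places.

sum of item variances = 1.968 + 0.526 + 0.815 + 1.290 + 0.546 + 2.152 + 2.135 = 9.432
α = (k/(k−1))·(1 − sum of item variances/σ²_total) = (7/6)·(1 − 9.432/29.142) = 0.789

α = 0.789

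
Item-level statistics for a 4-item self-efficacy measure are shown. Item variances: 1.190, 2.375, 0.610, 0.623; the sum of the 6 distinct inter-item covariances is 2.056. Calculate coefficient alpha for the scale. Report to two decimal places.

ΣVar(i) = 1.190 + 2.375 + 0.610 + 0.623 = 4.798
Sum of distinct covariances = 2.056
σ²_T = ΣVar(i) + 2·Σcov = 4.798 + 2 × 2.056 = 8.910
α = (4/3)·(1 − 4.798/8.910) = 0.62

α = 0.62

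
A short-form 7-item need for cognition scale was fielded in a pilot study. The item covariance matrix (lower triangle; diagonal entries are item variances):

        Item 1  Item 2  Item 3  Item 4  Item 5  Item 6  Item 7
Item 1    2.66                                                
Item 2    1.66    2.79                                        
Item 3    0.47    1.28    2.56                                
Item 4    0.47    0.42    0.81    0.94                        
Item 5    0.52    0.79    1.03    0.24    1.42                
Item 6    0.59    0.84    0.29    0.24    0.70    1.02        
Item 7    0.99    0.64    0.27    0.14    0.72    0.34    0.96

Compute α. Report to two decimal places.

ΣVar(i) = 2.66 + 2.79 + 2.56 + 0.94 + 1.42 + 1.02 + 0.96 = 12.35
Σ_{i<j} σ_ij = 13.45
total variance = 12.35 + 2 × 13.45 = 39.25
α = (k/(k−1))·(1 − ΣVar(i)/total variance) = (7/6)·(1 − 12.35/39.25) = 0.80

α = 0.80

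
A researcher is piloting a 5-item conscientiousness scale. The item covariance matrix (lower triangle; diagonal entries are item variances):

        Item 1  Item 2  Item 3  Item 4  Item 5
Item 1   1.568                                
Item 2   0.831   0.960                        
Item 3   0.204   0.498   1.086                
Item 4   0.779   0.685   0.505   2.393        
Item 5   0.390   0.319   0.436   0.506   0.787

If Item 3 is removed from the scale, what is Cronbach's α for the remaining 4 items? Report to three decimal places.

Remaining items: Item 1, Item 2, Item 4, Item 5 (k = 4).
ΣVar(i) = 1.568 + 0.960 + 2.393 + 0.787 = 5.708
σ²_T = 5.708 + 2 × 3.510 = 12.728
α (item deleted) = (4/3)·(1 − 5.708/12.728) = 0.735

α = 0.735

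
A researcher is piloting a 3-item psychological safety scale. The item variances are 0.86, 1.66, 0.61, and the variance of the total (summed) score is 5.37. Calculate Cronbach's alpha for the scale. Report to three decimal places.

α = 0.626

sum of item variances = 0.86 + 1.66 + 0.61 = 3.13
α = (k/(k−1))·(1 − sum of item variances/total variance) = (3/2)·(1 − 3.13/5.37) = 0.626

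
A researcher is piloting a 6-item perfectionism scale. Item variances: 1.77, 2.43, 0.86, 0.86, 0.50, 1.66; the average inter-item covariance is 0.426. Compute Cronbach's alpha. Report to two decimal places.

α = 0.74

Σσᵢ² = 1.77 + 2.43 + 0.86 + 0.86 + 0.50 + 1.66 = 8.08
Sum of the 15 distinct covariances = 15 × 0.426 = 6.390
Var(T) = Σσᵢ² + 2·Σcov = 8.08 + 2 × 6.390 = 20.860
α = (6/5)·(1 − 8.08/20.860) = 0.74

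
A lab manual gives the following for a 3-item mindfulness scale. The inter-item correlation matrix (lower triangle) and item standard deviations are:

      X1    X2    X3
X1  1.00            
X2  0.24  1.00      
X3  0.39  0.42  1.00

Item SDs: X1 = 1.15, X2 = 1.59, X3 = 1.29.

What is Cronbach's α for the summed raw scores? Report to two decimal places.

Cronbach's α = 0.61

Σσ²ᵢ = 1.15² + 1.59² + 1.29² = 5.5147
Covariances σ_ij = r_ij · s_i · s_j:
  σ(X1,X2) = 0.24 × 1.15 × 1.59 = 0.4388
  σ(X1,X3) = 0.39 × 1.15 × 1.29 = 0.5786
  σ(X2,X3) = 0.42 × 1.59 × 1.29 = 0.8615
σ²_T = Σσ²ᵢ + 2·Σσ_ij = 5.5147 + 2 × 1.8789 = 9.2725
α = (3/2)·(1 − 5.5147/9.2725) = 0.61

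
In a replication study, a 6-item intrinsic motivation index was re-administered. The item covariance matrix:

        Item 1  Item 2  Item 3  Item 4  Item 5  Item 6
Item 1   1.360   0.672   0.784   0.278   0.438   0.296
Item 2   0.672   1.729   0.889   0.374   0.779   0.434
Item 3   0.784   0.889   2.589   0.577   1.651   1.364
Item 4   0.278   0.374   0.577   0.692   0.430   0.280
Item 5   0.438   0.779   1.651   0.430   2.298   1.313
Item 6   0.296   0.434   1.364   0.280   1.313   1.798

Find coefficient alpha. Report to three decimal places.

Σσ²ᵢ = 1.360 + 1.729 + 2.589 + 0.692 + 2.298 + 1.798 = 10.466
Sum of off-diagonal covariances = 10.559
σ²_total = 10.466 + 2 × 10.559 = 31.584
α = (k/(k−1))·(1 − Σσ²ᵢ/σ²_total) = (6/5)·(1 − 10.466/31.584) = 0.802

coefficient alpha = 0.802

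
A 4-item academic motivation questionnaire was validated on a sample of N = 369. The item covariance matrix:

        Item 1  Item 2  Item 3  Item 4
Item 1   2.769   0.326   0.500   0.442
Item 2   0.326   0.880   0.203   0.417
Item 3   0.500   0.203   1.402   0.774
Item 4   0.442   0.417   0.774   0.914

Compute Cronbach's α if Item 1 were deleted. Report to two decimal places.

Remaining items: Item 2, Item 3, Item 4 (k = 3).
Σσ²ᵢ = 0.880 + 1.402 + 0.914 = 3.196
σ²_total = 3.196 + 2 × 1.394 = 5.984
α (item deleted) = (3/2)·(1 − 3.196/5.984) = 0.70

α = 0.70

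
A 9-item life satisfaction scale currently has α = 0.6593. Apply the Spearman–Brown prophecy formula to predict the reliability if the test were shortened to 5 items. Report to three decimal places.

predicted reliability = 0.518

Length factor m = 5/9 = 0.5556
α' = m·α / (1 − (1−m)·α)
   = 5/9 × 0.6593 / (1 − (1 − 5/9) × 0.6593)
   = 0.3663 / 0.7070 = 0.518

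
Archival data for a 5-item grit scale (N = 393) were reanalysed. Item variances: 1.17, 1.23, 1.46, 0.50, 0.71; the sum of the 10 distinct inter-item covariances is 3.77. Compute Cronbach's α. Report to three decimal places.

sum of item variances = 1.17 + 1.23 + 1.46 + 0.50 + 0.71 = 5.07
Sum of distinct covariances = 3.77
σ²_T = sum of item variances + 2·Σcov = 5.07 + 2 × 3.77 = 12.61
α = (5/4)·(1 − 5.07/12.61) = 0.747

α = 0.747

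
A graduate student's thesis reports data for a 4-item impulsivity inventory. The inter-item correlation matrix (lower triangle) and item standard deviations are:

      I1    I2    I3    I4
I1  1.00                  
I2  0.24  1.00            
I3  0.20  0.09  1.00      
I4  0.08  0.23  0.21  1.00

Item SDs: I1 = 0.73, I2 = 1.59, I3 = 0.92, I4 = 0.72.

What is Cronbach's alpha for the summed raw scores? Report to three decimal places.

α = 0.412

Σσ²ᵢ = 0.73² + 1.59² + 0.92² + 0.72² = 4.4258
Covariances σ_ij = r_ij · s_i · s_j:
  σ(I1,I2) = 0.24 × 0.73 × 1.59 = 0.2786
  σ(I1,I3) = 0.20 × 0.73 × 0.92 = 0.1343
  σ(I1,I4) = 0.08 × 0.73 × 0.72 = 0.0420
  σ(I2,I3) = 0.09 × 1.59 × 0.92 = 0.1317
  σ(I2,I4) = 0.23 × 1.59 × 0.72 = 0.2633
  σ(I3,I4) = 0.21 × 0.92 × 0.72 = 0.1391
σ²_T = Σσ²ᵢ + 2·Σσ_ij = 4.4258 + 2 × 0.9890 = 6.4038
α = (4/3)·(1 − 4.4258/6.4038) = 0.412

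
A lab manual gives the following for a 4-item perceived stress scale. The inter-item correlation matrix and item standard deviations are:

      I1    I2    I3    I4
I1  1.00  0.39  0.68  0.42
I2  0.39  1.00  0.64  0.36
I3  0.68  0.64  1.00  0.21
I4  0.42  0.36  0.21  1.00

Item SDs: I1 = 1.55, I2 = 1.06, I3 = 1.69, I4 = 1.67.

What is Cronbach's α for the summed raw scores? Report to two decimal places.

α = 0.75

Σσ²ᵢ = 1.55² + 1.06² + 1.69² + 1.67² = 9.1711
Covariances σ_ij = r_ij · s_i · s_j:
  σ(I1,I2) = 0.39 × 1.55 × 1.06 = 0.6408
  σ(I1,I3) = 0.68 × 1.55 × 1.69 = 1.7813
  σ(I1,I4) = 0.42 × 1.55 × 1.67 = 1.0872
  σ(I2,I3) = 0.64 × 1.06 × 1.69 = 1.1465
  σ(I2,I4) = 0.36 × 1.06 × 1.67 = 0.6373
  σ(I3,I4) = 0.21 × 1.69 × 1.67 = 0.5927
σ²_T = Σσ²ᵢ + 2·Σσ_ij = 9.1711 + 2 × 5.8858 = 20.9427
α = (4/3)·(1 − 9.1711/20.9427) = 0.75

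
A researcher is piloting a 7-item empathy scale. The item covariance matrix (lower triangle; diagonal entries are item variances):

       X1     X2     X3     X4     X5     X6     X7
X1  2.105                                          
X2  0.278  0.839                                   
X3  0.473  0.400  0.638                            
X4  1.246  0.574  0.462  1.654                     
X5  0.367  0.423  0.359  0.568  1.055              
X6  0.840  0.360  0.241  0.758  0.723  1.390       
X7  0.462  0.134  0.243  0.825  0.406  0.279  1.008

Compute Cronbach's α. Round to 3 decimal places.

ΣVar(i) = 2.105 + 0.839 + 0.638 + 1.654 + 1.055 + 1.390 + 1.008 = 8.689
Sum of off-diagonal covariances = 10.421
σ²_T = 8.689 + 2 × 10.421 = 29.531
α = (k/(k−1))·(1 − ΣVar(i)/σ²_T) = (7/6)·(1 − 8.689/29.531) = 0.823

Cronbach's α = 0.823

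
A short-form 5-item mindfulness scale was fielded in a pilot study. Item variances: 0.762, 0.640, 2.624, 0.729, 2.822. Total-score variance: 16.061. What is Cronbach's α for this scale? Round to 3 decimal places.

α = 0.660

ΣVar(i) = 0.762 + 0.640 + 2.624 + 0.729 + 2.822 = 7.577
α = (k/(k−1))·(1 − ΣVar(i)/σ²_T) = (5/4)·(1 − 7.577/16.061) = 0.660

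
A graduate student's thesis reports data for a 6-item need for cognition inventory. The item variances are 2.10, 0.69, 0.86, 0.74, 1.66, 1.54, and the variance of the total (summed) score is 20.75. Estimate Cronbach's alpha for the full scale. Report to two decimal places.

Cronbach's alpha = 0.76

ΣVar(i) = 2.10 + 0.69 + 0.86 + 0.74 + 1.66 + 1.54 = 7.59
α = (k/(k−1))·(1 − ΣVar(i)/σ²_total) = (6/5)·(1 − 7.59/20.75) = 0.76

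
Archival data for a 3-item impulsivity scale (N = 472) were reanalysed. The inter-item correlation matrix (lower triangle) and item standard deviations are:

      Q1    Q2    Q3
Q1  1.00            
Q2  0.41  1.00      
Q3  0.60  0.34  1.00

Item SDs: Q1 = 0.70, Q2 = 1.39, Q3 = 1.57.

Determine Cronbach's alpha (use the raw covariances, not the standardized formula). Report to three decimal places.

Σσ²ᵢ = 0.70² + 1.39² + 1.57² = 4.8870
Covariances σ_ij = r_ij · s_i · s_j:
  σ(Q1,Q2) = 0.41 × 0.70 × 1.39 = 0.3989
  σ(Q1,Q3) = 0.60 × 0.70 × 1.57 = 0.6594
  σ(Q2,Q3) = 0.34 × 1.39 × 1.57 = 0.7420
σ²_T = Σσ²ᵢ + 2·Σσ_ij = 4.8870 + 2 × 1.8003 = 8.4876
α = (3/2)·(1 − 4.8870/8.4876) = 0.636

Cronbach's alpha = 0.636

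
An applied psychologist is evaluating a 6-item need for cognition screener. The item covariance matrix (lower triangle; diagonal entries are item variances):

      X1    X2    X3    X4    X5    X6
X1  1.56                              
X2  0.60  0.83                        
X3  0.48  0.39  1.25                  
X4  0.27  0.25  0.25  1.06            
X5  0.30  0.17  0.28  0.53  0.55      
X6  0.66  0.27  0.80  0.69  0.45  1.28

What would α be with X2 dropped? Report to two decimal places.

α = 0.78

Remaining items: X1, X3, X4, X5, X6 (k = 5).
Σσᵢ² = 1.56 + 1.25 + 1.06 + 0.55 + 1.28 = 5.70
σ²_total = 5.70 + 2 × 4.71 = 15.12
α (item deleted) = (5/4)·(1 − 5.70/15.12) = 0.78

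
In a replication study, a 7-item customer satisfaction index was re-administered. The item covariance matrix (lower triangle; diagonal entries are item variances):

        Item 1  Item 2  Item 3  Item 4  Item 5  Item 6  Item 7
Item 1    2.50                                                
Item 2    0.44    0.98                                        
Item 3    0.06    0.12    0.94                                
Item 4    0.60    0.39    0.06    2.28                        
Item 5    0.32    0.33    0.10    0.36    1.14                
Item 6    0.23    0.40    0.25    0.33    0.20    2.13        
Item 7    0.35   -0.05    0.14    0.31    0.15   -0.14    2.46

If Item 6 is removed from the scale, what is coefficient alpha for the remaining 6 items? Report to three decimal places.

coefficient alpha = 0.500

Remaining items: Item 1, Item 2, Item 3, Item 4, Item 5, Item 7 (k = 6).
Σσ²ᵢ = 2.50 + 0.98 + 0.94 + 2.28 + 1.14 + 2.46 = 10.30
total variance = 10.30 + 2 × 3.68 = 17.66
α (item deleted) = (6/5)·(1 − 10.30/17.66) = 0.500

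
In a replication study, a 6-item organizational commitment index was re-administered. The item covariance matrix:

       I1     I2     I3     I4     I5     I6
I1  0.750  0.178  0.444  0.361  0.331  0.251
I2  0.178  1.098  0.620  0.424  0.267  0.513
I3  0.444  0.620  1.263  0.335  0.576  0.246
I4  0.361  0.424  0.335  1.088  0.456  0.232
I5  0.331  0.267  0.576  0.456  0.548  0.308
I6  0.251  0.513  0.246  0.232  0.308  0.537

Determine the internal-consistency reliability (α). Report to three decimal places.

α = 0.813

sum of item variances = 0.750 + 1.098 + 1.263 + 1.088 + 0.548 + 0.537 = 5.284
Σ_{i<j} σ_ij = 5.542
σ²_T = 5.284 + 2 × 5.542 = 16.368
α = (k/(k−1))·(1 − sum of item variances/σ²_T) = (6/5)·(1 − 5.284/16.368) = 0.813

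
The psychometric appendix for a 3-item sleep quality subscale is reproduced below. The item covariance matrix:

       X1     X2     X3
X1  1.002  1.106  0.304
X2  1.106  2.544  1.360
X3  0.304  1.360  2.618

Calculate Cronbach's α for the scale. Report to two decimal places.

Cronbach's α = 0.71

ΣVar(i) = 1.002 + 2.544 + 2.618 = 6.164
Σ_{i<j} σ_ij = 2.770
total variance = 6.164 + 2 × 2.770 = 11.704
α = (k/(k−1))·(1 − ΣVar(i)/total variance) = (3/2)·(1 − 6.164/11.704) = 0.71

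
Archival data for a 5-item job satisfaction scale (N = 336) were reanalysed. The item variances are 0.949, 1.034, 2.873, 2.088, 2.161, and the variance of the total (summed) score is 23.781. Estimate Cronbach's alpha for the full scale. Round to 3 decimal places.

sum of item variances = 0.949 + 1.034 + 2.873 + 2.088 + 2.161 = 9.105
α = (k/(k−1))·(1 − sum of item variances/σ²_T) = (5/4)·(1 − 9.105/23.781) = 0.771

Cronbach's alpha = 0.771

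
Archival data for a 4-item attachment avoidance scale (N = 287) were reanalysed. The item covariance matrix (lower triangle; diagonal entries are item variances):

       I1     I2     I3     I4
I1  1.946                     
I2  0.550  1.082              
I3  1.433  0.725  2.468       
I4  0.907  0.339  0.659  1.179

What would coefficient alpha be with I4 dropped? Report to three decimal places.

α = 0.745

Remaining items: I1, I2, I3 (k = 3).
Σσ²ᵢ = 1.946 + 1.082 + 2.468 = 5.496
σ²_T = 5.496 + 2 × 2.708 = 10.912
α (item deleted) = (3/2)·(1 − 5.496/10.912) = 0.745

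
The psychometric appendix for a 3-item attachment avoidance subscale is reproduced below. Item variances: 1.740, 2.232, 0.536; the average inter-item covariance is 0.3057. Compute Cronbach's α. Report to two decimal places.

α = 0.43

Σσ²ᵢ = 1.740 + 2.232 + 0.536 = 4.508
Sum of the 3 distinct covariances = 3 × 0.3057 = 0.9171
Var(T) = Σσ²ᵢ + 2·Σcov = 4.508 + 2 × 0.9171 = 6.3422
α = (3/2)·(1 − 4.508/6.3422) = 0.43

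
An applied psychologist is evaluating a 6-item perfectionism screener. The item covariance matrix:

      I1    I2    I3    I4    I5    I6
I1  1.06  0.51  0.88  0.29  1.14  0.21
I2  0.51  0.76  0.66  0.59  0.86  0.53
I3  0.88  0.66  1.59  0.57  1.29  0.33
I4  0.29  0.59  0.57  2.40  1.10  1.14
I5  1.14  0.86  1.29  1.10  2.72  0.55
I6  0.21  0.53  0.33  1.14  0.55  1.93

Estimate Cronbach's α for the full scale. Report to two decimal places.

Σσᵢ² = 1.06 + 0.76 + 1.59 + 2.40 + 2.72 + 1.93 = 10.46
Sum of the distinct covariances = 10.65
total variance = 10.46 + 2 × 10.65 = 31.76
α = (k/(k−1))·(1 − Σσᵢ²/total variance) = (6/5)·(1 − 10.46/31.76) = 0.80

Cronbach's α = 0.80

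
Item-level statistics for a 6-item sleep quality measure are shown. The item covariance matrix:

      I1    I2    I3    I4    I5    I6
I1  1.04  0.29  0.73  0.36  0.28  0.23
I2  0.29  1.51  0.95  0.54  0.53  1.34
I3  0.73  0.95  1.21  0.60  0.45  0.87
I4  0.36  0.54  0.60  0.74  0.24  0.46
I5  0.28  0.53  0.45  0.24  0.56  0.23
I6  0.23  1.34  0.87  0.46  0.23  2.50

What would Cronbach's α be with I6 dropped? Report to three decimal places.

Cronbach's α = 0.828

Remaining items: I1, I2, I3, I4, I5 (k = 5).
ΣVar(i) = 1.04 + 1.51 + 1.21 + 0.74 + 0.56 = 5.06
σ²_T = 5.06 + 2 × 4.97 = 15.00
α (item deleted) = (5/4)·(1 − 5.06/15.00) = 0.828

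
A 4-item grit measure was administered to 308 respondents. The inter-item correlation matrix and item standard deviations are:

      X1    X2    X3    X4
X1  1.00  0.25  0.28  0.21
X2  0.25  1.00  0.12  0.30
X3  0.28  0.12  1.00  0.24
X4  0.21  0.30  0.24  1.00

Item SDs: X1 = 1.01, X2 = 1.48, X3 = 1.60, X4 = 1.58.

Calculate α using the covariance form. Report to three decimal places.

Σσ²ᵢ = 1.01² + 1.48² + 1.60² + 1.58² = 8.2669
Covariances σ_ij = r_ij · s_i · s_j:
  σ(X1,X2) = 0.25 × 1.01 × 1.48 = 0.3737
  σ(X1,X3) = 0.28 × 1.01 × 1.60 = 0.4525
  σ(X1,X4) = 0.21 × 1.01 × 1.58 = 0.3351
  σ(X2,X3) = 0.12 × 1.48 × 1.60 = 0.2842
  σ(X2,X4) = 0.30 × 1.48 × 1.58 = 0.7015
  σ(X3,X4) = 0.24 × 1.60 × 1.58 = 0.6067
σ²_T = Σσ²ᵢ + 2·Σσ_ij = 8.2669 + 2 × 2.7537 = 13.7743
α = (4/3)·(1 − 8.2669/13.7743) = 0.533

α = 0.533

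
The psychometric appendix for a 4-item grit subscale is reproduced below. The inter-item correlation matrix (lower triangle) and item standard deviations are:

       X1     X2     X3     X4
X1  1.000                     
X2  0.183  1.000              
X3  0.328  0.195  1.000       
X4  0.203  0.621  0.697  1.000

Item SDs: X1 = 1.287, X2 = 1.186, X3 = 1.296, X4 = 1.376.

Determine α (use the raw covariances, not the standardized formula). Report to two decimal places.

Σσ²ᵢ = 1.287² + 1.186² + 1.296² + 1.376² = 6.6360
Covariances σ_ij = r_ij · s_i · s_j:
  σ(X1,X2) = 0.183 × 1.287 × 1.186 = 0.2793
  σ(X1,X3) = 0.328 × 1.287 × 1.296 = 0.5471
  σ(X1,X4) = 0.203 × 1.287 × 1.376 = 0.3595
  σ(X2,X3) = 0.195 × 1.186 × 1.296 = 0.2997
  σ(X2,X4) = 0.621 × 1.186 × 1.376 = 1.0134
  σ(X3,X4) = 0.697 × 1.296 × 1.376 = 1.2430
σ²_T = Σσ²ᵢ + 2·Σσ_ij = 6.6360 + 2 × 3.7420 = 14.1200
α = (4/3)·(1 − 6.6360/14.1200) = 0.71

α = 0.71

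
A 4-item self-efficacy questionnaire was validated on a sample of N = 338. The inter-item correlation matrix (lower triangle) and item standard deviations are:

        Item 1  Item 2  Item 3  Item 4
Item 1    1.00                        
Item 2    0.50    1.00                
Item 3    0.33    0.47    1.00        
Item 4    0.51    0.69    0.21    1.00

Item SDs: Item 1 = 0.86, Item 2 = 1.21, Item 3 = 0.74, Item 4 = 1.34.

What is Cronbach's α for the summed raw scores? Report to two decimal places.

Σσ²ᵢ = 0.86² + 1.21² + 0.74² + 1.34² = 4.5469
Covariances σ_ij = r_ij · s_i · s_j:
  σ(Item 1,Item 2) = 0.50 × 0.86 × 1.21 = 0.5203
  σ(Item 1,Item 3) = 0.33 × 0.86 × 0.74 = 0.2100
  σ(Item 1,Item 4) = 0.51 × 0.86 × 1.34 = 0.5877
  σ(Item 2,Item 3) = 0.47 × 1.21 × 0.74 = 0.4208
  σ(Item 2,Item 4) = 0.69 × 1.21 × 1.34 = 1.1188
  σ(Item 3,Item 4) = 0.21 × 0.74 × 1.34 = 0.2082
σ²_T = Σσ²ᵢ + 2·Σσ_ij = 4.5469 + 2 × 3.0658 = 10.6785
α = (4/3)·(1 − 4.5469/10.6785) = 0.77

Cronbach's α = 0.77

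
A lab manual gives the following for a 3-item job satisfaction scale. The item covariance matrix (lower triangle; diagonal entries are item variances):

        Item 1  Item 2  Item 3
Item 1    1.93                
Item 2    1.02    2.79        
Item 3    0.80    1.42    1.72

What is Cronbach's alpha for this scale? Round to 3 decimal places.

Cronbach's alpha = 0.752

sum of item variances = 1.93 + 2.79 + 1.72 = 6.44
Sum of off-diagonal covariances = 3.24
σ²_total = 6.44 + 2 × 3.24 = 12.92
α = (k/(k−1))·(1 − sum of item variances/σ²_total) = (3/2)·(1 − 6.44/12.92) = 0.752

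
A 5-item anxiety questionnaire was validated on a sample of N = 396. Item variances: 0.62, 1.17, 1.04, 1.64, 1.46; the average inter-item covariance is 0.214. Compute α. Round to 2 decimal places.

α = 0.52

sum of item variances = 0.62 + 1.17 + 1.04 + 1.64 + 1.46 = 5.93
Sum of the 10 distinct covariances = 10 × 0.214 = 2.140
σ²_T = sum of item variances + 2·Σcov = 5.93 + 2 × 2.140 = 10.210
α = (5/4)·(1 − 5.93/10.210) = 0.52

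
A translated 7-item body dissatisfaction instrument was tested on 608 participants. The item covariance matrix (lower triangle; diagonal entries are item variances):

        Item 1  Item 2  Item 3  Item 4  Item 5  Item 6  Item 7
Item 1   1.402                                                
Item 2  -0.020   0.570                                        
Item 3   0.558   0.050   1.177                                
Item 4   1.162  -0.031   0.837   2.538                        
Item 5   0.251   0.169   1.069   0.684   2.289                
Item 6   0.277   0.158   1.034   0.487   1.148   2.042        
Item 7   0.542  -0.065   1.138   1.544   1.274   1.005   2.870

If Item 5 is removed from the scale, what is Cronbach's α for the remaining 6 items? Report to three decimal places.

Cronbach's α = 0.745

Remaining items: Item 1, Item 2, Item 3, Item 4, Item 6, Item 7 (k = 6).
Σσᵢ² = 1.402 + 0.570 + 1.177 + 2.538 + 2.042 + 2.870 = 10.599
σ²_T = 10.599 + 2 × 8.676 = 27.951
α (item deleted) = (6/5)·(1 − 10.599/27.951) = 0.745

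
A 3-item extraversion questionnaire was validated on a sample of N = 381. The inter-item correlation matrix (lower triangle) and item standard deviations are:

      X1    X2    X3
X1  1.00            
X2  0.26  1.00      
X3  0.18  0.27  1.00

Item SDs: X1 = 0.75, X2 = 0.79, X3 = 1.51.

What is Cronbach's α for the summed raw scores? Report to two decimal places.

α = 0.42

Σσ²ᵢ = 0.75² + 0.79² + 1.51² = 3.4667
Covariances σ_ij = r_ij · s_i · s_j:
  σ(X1,X2) = 0.26 × 0.75 × 0.79 = 0.1541
  σ(X1,X3) = 0.18 × 0.75 × 1.51 = 0.2039
  σ(X2,X3) = 0.27 × 0.79 × 1.51 = 0.3221
σ²_T = Σσ²ᵢ + 2·Σσ_ij = 3.4667 + 2 × 0.6801 = 4.8269
α = (3/2)·(1 − 3.4667/4.8269) = 0.42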